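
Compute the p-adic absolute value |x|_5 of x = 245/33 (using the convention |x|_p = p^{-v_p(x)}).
|245/33|_5 = 1/5

Step 1 — compute v_5(x) by factoring powers of 5 out of the numerator and denominator: v_5(245/33) = 1. Step 2 — apply |x|_p = p^{-v_p(x)} = 5^{-1} = 1/5.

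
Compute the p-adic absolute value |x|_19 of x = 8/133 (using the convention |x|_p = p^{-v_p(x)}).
|8/133|_19 = 19

Step 1 — compute v_19(x) by factoring powers of 19 out of the numerator and denominator: v_19(8/133) = -1. Step 2 — apply |x|_p = p^{-v_p(x)} = 19^{1} = 19.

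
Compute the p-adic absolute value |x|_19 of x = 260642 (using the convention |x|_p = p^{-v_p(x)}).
|260642|_19 = 1/130321

Step 1 — compute v_19(x) by factoring powers of 19 out of the numerator and denominator: v_19(260642) = 4. Step 2 — apply |x|_p = p^{-v_p(x)} = 19^{-4} = 1/130321.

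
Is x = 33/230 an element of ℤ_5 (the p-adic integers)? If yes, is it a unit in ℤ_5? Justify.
x ∉ ℤ_5 (v_5(x) = -1 < 0)

ℤ_5 = {x ∈ ℚ_5 : v_5(x) ≥ 0} and ℤ_5^× = {x ∈ ℤ_5 : v_5(x) = 0}. Here v_5(33/230) = v_5(num) − v_5(den) = -1; compare against these criteria.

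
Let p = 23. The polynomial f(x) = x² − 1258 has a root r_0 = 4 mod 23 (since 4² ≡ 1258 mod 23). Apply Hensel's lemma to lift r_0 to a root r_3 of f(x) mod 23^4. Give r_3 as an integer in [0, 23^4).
r_3 = 25948 (mod 279841)

Hensel's recurrence: r_{i+1} = r_i − f(r_i)·(f′(r_i))^{-1} mod 23^{i+2}, with f′(x) = 2x. Iterate:
  r_0 = 4 (mod 23)
  r_1 = 27 (mod 529)
  r_2 = 1614 (mod 12167)
  r_3 = 25948 (mod 279841)
Final: r_3 = 25948, and one checks f(r_3) ≡ 0 mod 23^4.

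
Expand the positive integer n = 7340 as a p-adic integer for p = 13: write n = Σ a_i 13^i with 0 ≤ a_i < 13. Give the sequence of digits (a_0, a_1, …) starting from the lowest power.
(a_0, a_1, …) = (8, 5, 4, 3)

Repeated division by 13 gives the digits low-to-high: 7340 = 8 + 5·13^1 + 4·13^2 + 3·13^3. Digit sequence: (8, 5, 4, 3).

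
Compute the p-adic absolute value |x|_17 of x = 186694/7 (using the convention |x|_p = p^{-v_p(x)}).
|186694/7|_17 = 1/4913

Step 1 — compute v_17(x) by factoring powers of 17 out of the numerator and denominator: v_17(186694/7) = 3. Step 2 — apply |x|_p = p^{-v_p(x)} = 17^{-3} = 1/4913.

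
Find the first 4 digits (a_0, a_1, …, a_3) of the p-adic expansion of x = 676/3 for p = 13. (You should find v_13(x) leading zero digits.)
(a_0, …, a_3) = (0, 0, 10, 8)

v_13(676/3) = 2, so a_0 = ... = a_1 = 0. Factor out: x = 13^2 · u with u = 4/3 a unit in ℤ_13. Expand u iteratively via a_{v+i} = u_i mod 13, u_{i+1} = (u_i − a_{v+i})/13:
  u_0 = 4/3;  a_2 = 10;  u_1 = (u_0 − 10)/13 = -2/3
  u_1 = -2/3;  a_3 = 8;  u_2 = (u_1 − 8)/13 = -2/3
Digits: (0, 0, 10, 8).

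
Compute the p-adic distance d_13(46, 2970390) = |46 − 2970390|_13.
d_13(46, 2970390) = 1/371293

Step 1 — x − y = 46 − 2970390 = -2970344. Step 2 — v_13(-2970344) = 5 (factor: -2970344 = −(13^5 · 8); the sign does not affect v_p). Step 3 — |x − y|_13 = 13^{-5} = 1/371293.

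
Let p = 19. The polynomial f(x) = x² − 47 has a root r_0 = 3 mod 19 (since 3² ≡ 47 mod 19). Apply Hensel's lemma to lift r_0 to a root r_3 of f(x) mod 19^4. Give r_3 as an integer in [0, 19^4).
r_3 = 50429 (mod 130321)

Hensel's recurrence: r_{i+1} = r_i − f(r_i)·(f′(r_i))^{-1} mod 19^{i+2}, with f′(x) = 2x. Iterate:
  r_0 = 3 (mod 19)
  r_1 = 250 (mod 361)
  r_2 = 2416 (mod 6859)
  r_3 = 50429 (mod 130321)
Final: r_3 = 50429, and one checks f(r_3) ≡ 0 mod 19^4.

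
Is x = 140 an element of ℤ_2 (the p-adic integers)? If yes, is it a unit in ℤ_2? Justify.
x ∈ ℤ_2 but not a unit; v_2(x) = 2 > 0

ℤ_2 = {x ∈ ℚ_2 : v_2(x) ≥ 0} and ℤ_2^× = {x ∈ ℤ_2 : v_2(x) = 0}. Here v_2(140) = v_2(num) − v_2(den) = 2; compare against these criteria.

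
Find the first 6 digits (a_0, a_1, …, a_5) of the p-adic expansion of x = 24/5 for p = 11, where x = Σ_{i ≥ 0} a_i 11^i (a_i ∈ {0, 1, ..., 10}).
(a_0, …, a_5) = (7, 2, 2, 2, 2, 2)

v_11(24/5) = 0 (numerator and denominator both coprime to 11), so x ∈ ℤ_11^×. Compute digits iteratively via a_i = x_i mod 11, x_{i+1} = (x_i − a_i)/11, with x_0 = x:
  x_0 = 24/5;  a_0 = 7;  x_1 = (x_0 − 7)/11 = -1/5
  x_1 = -1/5;  a_1 = 2;  x_2 = (x_1 − 2)/11 = -1/5
  x_2 = -1/5;  a_2 = 2;  x_3 = (x_2 − 2)/11 = -1/5
  x_3 = -1/5;  a_3 = 2;  x_4 = (x_3 − 2)/11 = -1/5
  x_4 = -1/5;  a_4 = 2;  x_5 = (x_4 − 2)/11 = -1/5
  x_5 = -1/5;  a_5 = 2;  x_6 = (x_5 − 2)/11 = -1/5
Digits: (7, 2, 2, 2, 2, 2).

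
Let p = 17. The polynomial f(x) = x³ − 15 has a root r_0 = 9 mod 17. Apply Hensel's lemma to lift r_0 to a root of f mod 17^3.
r_2 = 2236 (mod 4913)

Hensel: r_{i+1} = r_i − f(r_i)/f′(r_i) mod 17^{i+2}, where f′(x) = 3x². Iterate:
  r_0 = 9 (mod 17)
  r_1 = 213 (mod 289)
  r_2 = 2236 (mod 4913)
Final: r = 2236 with f(r) ≡ 0 mod 17^3.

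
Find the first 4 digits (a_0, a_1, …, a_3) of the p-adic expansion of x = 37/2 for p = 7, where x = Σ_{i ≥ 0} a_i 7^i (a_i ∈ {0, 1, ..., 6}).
(a_0, …, a_3) = (1, 6, 3, 3)

v_7(37/2) = 0 (numerator and denominator both coprime to 7), so x ∈ ℤ_7^×. Compute digits iteratively via a_i = x_i mod 7, x_{i+1} = (x_i − a_i)/7, with x_0 = x:
  x_0 = 37/2;  a_0 = 1;  x_1 = (x_0 − 1)/7 = 5/2
  x_1 = 5/2;  a_1 = 6;  x_2 = (x_1 − 6)/7 = -1/2
  x_2 = -1/2;  a_2 = 3;  x_3 = (x_2 − 3)/7 = -1/2
  x_3 = -1/2;  a_3 = 3;  x_4 = (x_3 − 3)/7 = -1/2
Digits: (1, 6, 3, 3).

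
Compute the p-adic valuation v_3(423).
v_3(423) = 2

v_3(n) is the largest exponent k such that 3^k divides n. Factor out: 423 = 3^2 · 47. (Sign doesn't affect v_p.) So v_3(423) = 2.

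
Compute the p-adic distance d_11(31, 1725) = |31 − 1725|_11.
d_11(31, 1725) = 1/121

Step 1 — x − y = 31 − 1725 = -1694. Step 2 — v_11(-1694) = 2 (factor: -1694 = −(11^2 · 14); the sign does not affect v_p). Step 3 — |x − y|_11 = 11^{-2} = 1/121.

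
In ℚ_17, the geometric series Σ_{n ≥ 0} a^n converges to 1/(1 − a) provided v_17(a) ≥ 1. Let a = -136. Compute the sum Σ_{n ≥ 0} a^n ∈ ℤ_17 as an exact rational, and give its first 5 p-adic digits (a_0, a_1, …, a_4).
Σ a^n = 1/(1 − a) = 1/137;  first 5 digits = (1, 9, 12, 1, 3)

v_17(a) = 1 ≥ 1, so the series converges in ℤ_17 to 1/(1 − a) = 1/(1 − (-136)) = 1/137. Expand this rational in ℤ_17: compute digits iteratively via d_i = x_i mod 17, x_{i+1} = (x_i − d_i)/17. The first 5 digits are (1, 9, 12, 1, 3).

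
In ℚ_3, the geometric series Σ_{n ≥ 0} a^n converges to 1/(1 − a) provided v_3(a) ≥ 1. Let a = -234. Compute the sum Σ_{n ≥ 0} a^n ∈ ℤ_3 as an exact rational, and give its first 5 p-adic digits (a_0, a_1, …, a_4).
Σ a^n = 1/(1 − a) = 1/235;  first 5 digits = (1, 0, 1, 0, 1)

v_3(a) = 2 ≥ 1, so the series converges in ℤ_3 to 1/(1 − a) = 1/(1 − (-234)) = 1/235. Expand this rational in ℤ_3: compute digits iteratively via d_i = x_i mod 3, x_{i+1} = (x_i − d_i)/3. The first 5 digits are (1, 0, 1, 0, 1).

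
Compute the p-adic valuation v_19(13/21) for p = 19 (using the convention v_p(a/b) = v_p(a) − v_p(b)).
v_19(13/21) = 0

Factor powers of 19 from the numerator and denominator of the reduced fraction: 13 = 19^0 · 13 and 21 = 19^0 · 21. Apply v_p(a/b) = v_p(a) − v_p(b): v_19(13/21) = 0 − 0 = 0.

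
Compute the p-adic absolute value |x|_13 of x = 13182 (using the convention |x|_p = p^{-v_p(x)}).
|13182|_13 = 1/2197

Step 1 — compute v_13(x) by factoring powers of 13 out of the numerator and denominator: v_13(13182) = 3. Step 2 — apply |x|_p = p^{-v_p(x)} = 13^{-3} = 1/2197.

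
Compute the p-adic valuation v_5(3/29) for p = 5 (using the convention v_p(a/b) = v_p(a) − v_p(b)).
v_5(3/29) = 0

Factor powers of 5 from the numerator and denominator of the reduced fraction: 3 = 5^0 · 3 and 29 = 5^0 · 29. Apply v_p(a/b) = v_p(a) − v_p(b): v_5(3/29) = 0 − 0 = 0.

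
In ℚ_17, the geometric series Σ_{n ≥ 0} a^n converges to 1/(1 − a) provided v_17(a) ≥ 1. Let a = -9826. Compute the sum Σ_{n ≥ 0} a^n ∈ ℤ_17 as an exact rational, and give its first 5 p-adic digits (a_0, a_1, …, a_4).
Σ a^n = 1/(1 − a) = 1/9827;  first 5 digits = (1, 0, 0, 15, 16)

v_17(a) = 3 ≥ 1, so the series converges in ℤ_17 to 1/(1 − a) = 1/(1 − (-9826)) = 1/9827. Expand this rational in ℤ_17: compute digits iteratively via d_i = x_i mod 17, x_{i+1} = (x_i − d_i)/17. The first 5 digits are (1, 0, 0, 15, 16).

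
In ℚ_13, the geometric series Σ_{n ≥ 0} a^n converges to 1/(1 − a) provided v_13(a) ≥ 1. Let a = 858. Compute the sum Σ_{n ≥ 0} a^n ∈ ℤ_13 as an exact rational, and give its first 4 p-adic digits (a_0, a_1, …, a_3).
Σ a^n = 1/(1 − a) = -1/857;  first 4 digits = (1, 1, 6, 11)

v_13(a) = 1 ≥ 1, so the series converges in ℤ_13 to 1/(1 − a) = 1/(1 − 858) = -1/857. Expand this rational in ℤ_13: compute digits iteratively via d_i = x_i mod 13, x_{i+1} = (x_i − d_i)/13. The first 4 digits are (1, 1, 6, 11).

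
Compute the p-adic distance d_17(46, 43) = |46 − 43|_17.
d_17(46, 43) = 1

Step 1 — x − y = 46 − 43 = 3. Step 2 — v_17(3) = 0 (factor: 3 = (17^0 · 3); the sign does not affect v_p). Step 3 — |x − y|_17 = 17^{0} = 1.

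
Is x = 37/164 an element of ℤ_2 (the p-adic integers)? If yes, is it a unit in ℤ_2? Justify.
x ∉ ℤ_2 (v_2(x) = -2 < 0)

ℤ_2 = {x ∈ ℚ_2 : v_2(x) ≥ 0} and ℤ_2^× = {x ∈ ℤ_2 : v_2(x) = 0}. Here v_2(37/164) = v_2(num) − v_2(den) = -2; compare against these criteria.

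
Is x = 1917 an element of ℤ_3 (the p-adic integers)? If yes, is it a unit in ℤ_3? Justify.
x ∈ ℤ_3 but not a unit; v_3(x) = 3 > 0

ℤ_3 = {x ∈ ℚ_3 : v_3(x) ≥ 0} and ℤ_3^× = {x ∈ ℤ_3 : v_3(x) = 0}. Here v_3(1917) = v_3(num) − v_3(den) = 3; compare against these criteria.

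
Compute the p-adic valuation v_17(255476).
v_17(255476) = 3

v_17(n) is the largest exponent k such that 17^k divides n. Factor out: 255476 = 17^3 · 52. (Sign doesn't affect v_p.) So v_17(255476) = 3.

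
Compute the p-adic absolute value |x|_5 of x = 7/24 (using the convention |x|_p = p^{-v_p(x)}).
|7/24|_5 = 1

Step 1 — compute v_5(x) by factoring powers of 5 out of the numerator and denominator: v_5(7/24) = 0. Step 2 — apply |x|_p = p^{-v_p(x)} = 5^{0} = 1.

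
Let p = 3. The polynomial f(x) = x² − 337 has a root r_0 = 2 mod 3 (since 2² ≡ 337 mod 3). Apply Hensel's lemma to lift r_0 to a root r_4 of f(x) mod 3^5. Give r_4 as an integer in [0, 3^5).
r_4 = 65 (mod 243)

Hensel's recurrence: r_{i+1} = r_i − f(r_i)·(f′(r_i))^{-1} mod 3^{i+2}, with f′(x) = 2x. Iterate:
  r_0 = 2 (mod 3)
  r_1 = 2 (mod 9)
  r_2 = 11 (mod 27)
  r_3 = 65 (mod 81)
  r_4 = 65 (mod 243)
Final: r_4 = 65, and one checks f(r_4) ≡ 0 mod 3^5.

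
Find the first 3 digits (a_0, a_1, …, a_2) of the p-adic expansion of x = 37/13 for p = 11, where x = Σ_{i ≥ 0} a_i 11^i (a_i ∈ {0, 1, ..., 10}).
(a_0, …, a_2) = (2, 6, 2)

v_11(37/13) = 0 (numerator and denominator both coprime to 11), so x ∈ ℤ_11^×. Compute digits iteratively via a_i = x_i mod 11, x_{i+1} = (x_i − a_i)/11, with x_0 = x:
  x_0 = 37/13;  a_0 = 2;  x_1 = (x_0 − 2)/11 = 1/13
  x_1 = 1/13;  a_1 = 6;  x_2 = (x_1 − 6)/11 = -7/13
  x_2 = -7/13;  a_2 = 2;  x_3 = (x_2 − 2)/11 = -3/13
Digits: (2, 6, 2).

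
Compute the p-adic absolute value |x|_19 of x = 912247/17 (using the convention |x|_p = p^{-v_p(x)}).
|912247/17|_19 = 1/130321

Step 1 — compute v_19(x) by factoring powers of 19 out of the numerator and denominator: v_19(912247/17) = 4. Step 2 — apply |x|_p = p^{-v_p(x)} = 19^{-4} = 1/130321.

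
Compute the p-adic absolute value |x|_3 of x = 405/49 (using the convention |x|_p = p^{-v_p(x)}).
|405/49|_3 = 1/81

Step 1 — compute v_3(x) by factoring powers of 3 out of the numerator and denominator: v_3(405/49) = 4. Step 2 — apply |x|_p = p^{-v_p(x)} = 3^{-4} = 1/81.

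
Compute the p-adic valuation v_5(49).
v_5(49) = 0

v_5(n) is the largest exponent k such that 5^k divides n. Factor out: 49 = 5^0 · 49. (Sign doesn't affect v_p.) So v_5(49) = 0.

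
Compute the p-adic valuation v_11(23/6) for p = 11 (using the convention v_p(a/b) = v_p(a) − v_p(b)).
v_11(23/6) = 0

Factor powers of 11 from the numerator and denominator of the reduced fraction: 23 = 11^0 · 23 and 6 = 11^0 · 6. Apply v_p(a/b) = v_p(a) − v_p(b): v_11(23/6) = 0 − 0 = 0.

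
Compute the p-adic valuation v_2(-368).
v_2(-368) = 4

v_2(n) is the largest exponent k such that 2^k divides n. Factor out: -368 = -2^4 · 23. (Sign doesn't affect v_p.) So v_2(-368) = 4.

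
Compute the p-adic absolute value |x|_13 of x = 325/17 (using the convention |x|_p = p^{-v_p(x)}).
|325/17|_13 = 1/13

Step 1 — compute v_13(x) by factoring powers of 13 out of the numerator and denominator: v_13(325/17) = 1. Step 2 — apply |x|_p = p^{-v_p(x)} = 13^{-1} = 1/13.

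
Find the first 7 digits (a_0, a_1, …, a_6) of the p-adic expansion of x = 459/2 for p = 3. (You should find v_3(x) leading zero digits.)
(a_0, …, a_6) = (0, 0, 0, 1, 1, 2, 1)

v_3(459/2) = 3, so a_0 = ... = a_2 = 0. Factor out: x = 3^3 · u with u = 17/2 a unit in ℤ_3. Expand u iteratively via a_{v+i} = u_i mod 3, u_{i+1} = (u_i − a_{v+i})/3:
  u_0 = 17/2;  a_3 = 1;  u_1 = (u_0 − 1)/3 = 5/2
  u_1 = 5/2;  a_4 = 1;  u_2 = (u_1 − 1)/3 = 1/2
  u_2 = 1/2;  a_5 = 2;  u_3 = (u_2 − 2)/3 = -1/2
  u_3 = -1/2;  a_6 = 1;  u_4 = (u_3 − 1)/3 = -1/2
Digits: (0, 0, 0, 1, 1, 2, 1).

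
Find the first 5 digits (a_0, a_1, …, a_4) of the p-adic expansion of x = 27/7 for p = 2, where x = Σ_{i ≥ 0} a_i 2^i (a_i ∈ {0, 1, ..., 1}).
(a_0, …, a_4) = (1, 0, 1, 1, 0)

v_2(27/7) = 0 (numerator and denominator both coprime to 2), so x ∈ ℤ_2^×. Compute digits iteratively via a_i = x_i mod 2, x_{i+1} = (x_i − a_i)/2, with x_0 = x:
  x_0 = 27/7;  a_0 = 1;  x_1 = (x_0 − 1)/2 = 10/7
  x_1 = 10/7;  a_1 = 0;  x_2 = (x_1 − 0)/2 = 5/7
  x_2 = 5/7;  a_2 = 1;  x_3 = (x_2 − 1)/2 = -1/7
  x_3 = -1/7;  a_3 = 1;  x_4 = (x_3 − 1)/2 = -4/7
  x_4 = -4/7;  a_4 = 0;  x_5 = (x_4 − 0)/2 = -2/7
Digits: (1, 0, 1, 1, 0).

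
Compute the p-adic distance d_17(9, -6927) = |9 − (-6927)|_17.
d_17(9, -6927) = 1/289

Step 1 — x − y = 9 − (-6927) = 6936. Step 2 — v_17(6936) = 2 (factor: 6936 = (17^2 · 24); the sign does not affect v_p). Step 3 — |x − y|_17 = 17^{-2} = 1/289.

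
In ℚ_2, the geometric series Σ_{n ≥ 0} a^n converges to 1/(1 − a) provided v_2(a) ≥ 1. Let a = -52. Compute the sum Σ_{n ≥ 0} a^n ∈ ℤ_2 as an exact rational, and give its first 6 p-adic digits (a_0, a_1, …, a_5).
Σ a^n = 1/(1 − a) = 1/53;  first 6 digits = (1, 0, 1, 1, 1, 0)

v_2(a) = 2 ≥ 1, so the series converges in ℤ_2 to 1/(1 − a) = 1/(1 − (-52)) = 1/53. Expand this rational in ℤ_2: compute digits iteratively via d_i = x_i mod 2, x_{i+1} = (x_i − d_i)/2. The first 6 digits are (1, 0, 1, 1, 1, 0).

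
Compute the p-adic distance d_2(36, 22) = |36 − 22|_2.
d_2(36, 22) = 1/2

Step 1 — x − y = 36 − 22 = 14. Step 2 — v_2(14) = 1 (factor: 14 = (2^1 · 7); the sign does not affect v_p). Step 3 — |x − y|_2 = 2^{-1} = 1/2.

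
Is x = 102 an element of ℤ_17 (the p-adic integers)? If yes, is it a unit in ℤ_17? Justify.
x ∈ ℤ_17 but not a unit; v_17(x) = 1 > 0

ℤ_17 = {x ∈ ℚ_17 : v_17(x) ≥ 0} and ℤ_17^× = {x ∈ ℤ_17 : v_17(x) = 0}. Here v_17(102) = v_17(num) − v_17(den) = 1; compare against these criteria.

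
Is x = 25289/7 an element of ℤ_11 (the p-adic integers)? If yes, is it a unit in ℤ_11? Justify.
x ∈ ℤ_11 but not a unit; v_11(x) = 3 > 0

ℤ_11 = {x ∈ ℚ_11 : v_11(x) ≥ 0} and ℤ_11^× = {x ∈ ℤ_11 : v_11(x) = 0}. Here v_11(25289/7) = v_11(num) − v_11(den) = 3; compare against these criteria.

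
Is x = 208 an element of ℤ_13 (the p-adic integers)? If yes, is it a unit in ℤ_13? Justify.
x ∈ ℤ_13 but not a unit; v_13(x) = 1 > 0

ℤ_13 = {x ∈ ℚ_13 : v_13(x) ≥ 0} and ℤ_13^× = {x ∈ ℤ_13 : v_13(x) = 0}. Here v_13(208) = v_13(num) − v_13(den) = 1; compare against these criteria.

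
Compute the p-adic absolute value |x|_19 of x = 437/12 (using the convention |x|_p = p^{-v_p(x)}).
|437/12|_19 = 1/19

Step 1 — compute v_19(x) by factoring powers of 19 out of the numerator and denominator: v_19(437/12) = 1. Step 2 — apply |x|_p = p^{-v_p(x)} = 19^{-1} = 1/19.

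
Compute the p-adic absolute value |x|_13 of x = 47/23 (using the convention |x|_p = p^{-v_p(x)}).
|47/23|_13 = 1

Step 1 — compute v_13(x) by factoring powers of 13 out of the numerator and denominator: v_13(47/23) = 0. Step 2 — apply |x|_p = p^{-v_p(x)} = 13^{0} = 1.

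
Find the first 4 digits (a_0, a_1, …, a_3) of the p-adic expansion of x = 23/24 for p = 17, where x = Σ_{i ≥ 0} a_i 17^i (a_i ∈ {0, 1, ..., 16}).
(a_0, …, a_3) = (13, 0, 12, 0)

v_17(23/24) = 0 (numerator and denominator both coprime to 17), so x ∈ ℤ_17^×. Compute digits iteratively via a_i = x_i mod 17, x_{i+1} = (x_i − a_i)/17, with x_0 = x:
  x_0 = 23/24;  a_0 = 13;  x_1 = (x_0 − 13)/17 = -17/24
  x_1 = -17/24;  a_1 = 0;  x_2 = (x_1 − 0)/17 = -1/24
  x_2 = -1/24;  a_2 = 12;  x_3 = (x_2 − 12)/17 = -17/24
  x_3 = -17/24;  a_3 = 0;  x_4 = (x_3 − 0)/17 = -1/24
Digits: (13, 0, 12, 0).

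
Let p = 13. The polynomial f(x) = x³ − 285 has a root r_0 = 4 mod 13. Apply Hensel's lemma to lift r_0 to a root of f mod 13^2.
r_1 = 160 (mod 169)

Hensel: r_{i+1} = r_i − f(r_i)/f′(r_i) mod 13^{i+2}, where f′(x) = 3x². Iterate:
  r_0 = 4 (mod 13)
  r_1 = 160 (mod 169)
Final: r = 160 with f(r) ≡ 0 mod 13^2.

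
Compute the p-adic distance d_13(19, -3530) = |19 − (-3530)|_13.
d_13(19, -3530) = 1/169

Step 1 — x − y = 19 − (-3530) = 3549. Step 2 — v_13(3549) = 2 (factor: 3549 = (13^2 · 21); the sign does not affect v_p). Step 3 — |x − y|_13 = 13^{-2} = 1/169.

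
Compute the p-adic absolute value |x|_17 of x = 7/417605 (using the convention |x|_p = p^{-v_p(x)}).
|7/417605|_17 = 83521

Step 1 — compute v_17(x) by factoring powers of 17 out of the numerator and denominator: v_17(7/417605) = -4. Step 2 — apply |x|_p = p^{-v_p(x)} = 17^{4} = 83521.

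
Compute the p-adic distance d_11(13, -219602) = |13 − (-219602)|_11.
d_11(13, -219602) = 1/14641

Step 1 — x − y = 13 − (-219602) = 219615. Step 2 — v_11(219615) = 4 (factor: 219615 = (11^4 · 15); the sign does not affect v_p). Step 3 — |x − y|_11 = 11^{-4} = 1/14641.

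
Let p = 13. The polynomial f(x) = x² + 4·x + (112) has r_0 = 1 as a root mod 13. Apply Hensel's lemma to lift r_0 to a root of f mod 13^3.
r_2 = 742 (mod 2197)

Hensel: r_{i+1} = r_i − f(r_i)·(f′(r_i))^{-1} mod 13^{i+2}, f′(x) = 2x + 4. Iterate:
  r_0 = 1 (mod 13)
  r_1 = 66 (mod 169)
  r_2 = 742 (mod 2197)
Final: r = 742 satisfies f(r) ≡ 0 mod 13^3.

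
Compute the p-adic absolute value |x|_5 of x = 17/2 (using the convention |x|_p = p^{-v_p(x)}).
|17/2|_5 = 1

Step 1 — compute v_5(x) by factoring powers of 5 out of the numerator and denominator: v_5(17/2) = 0. Step 2 — apply |x|_p = p^{-v_p(x)} = 5^{0} = 1.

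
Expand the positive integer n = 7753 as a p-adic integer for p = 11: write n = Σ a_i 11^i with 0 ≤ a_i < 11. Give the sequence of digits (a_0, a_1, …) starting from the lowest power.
(a_0, a_1, …) = (9, 0, 9, 5)

Repeated division by 11 gives the digits low-to-high: 7753 = 9 + 9·11^2 + 5·11^3. Digit sequence: (9, 0, 9, 5).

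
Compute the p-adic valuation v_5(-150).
v_5(-150) = 2

v_5(n) is the largest exponent k such that 5^k divides n. Factor out: -150 = -5^2 · 6. (Sign doesn't affect v_p.) So v_5(-150) = 2.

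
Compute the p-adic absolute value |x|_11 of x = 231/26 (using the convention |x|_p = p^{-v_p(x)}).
|231/26|_11 = 1/11

Step 1 — compute v_11(x) by factoring powers of 11 out of the numerator and denominator: v_11(231/26) = 1. Step 2 — apply |x|_p = p^{-v_p(x)} = 11^{-1} = 1/11.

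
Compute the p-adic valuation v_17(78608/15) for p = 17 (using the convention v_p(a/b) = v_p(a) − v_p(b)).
v_17(78608/15) = 3

Factor powers of 17 from the numerator and denominator of the reduced fraction: 78608 = 17^3 · 16 and 15 = 17^0 · 15. Apply v_p(a/b) = v_p(a) − v_p(b): v_17(78608/15) = 3 − 0 = 3.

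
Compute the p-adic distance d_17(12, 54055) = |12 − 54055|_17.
d_17(12, 54055) = 1/4913

Step 1 — x − y = 12 − 54055 = -54043. Step 2 — v_17(-54043) = 3 (factor: -54043 = −(17^3 · 11); the sign does not affect v_p). Step 3 — |x − y|_17 = 17^{-3} = 1/4913.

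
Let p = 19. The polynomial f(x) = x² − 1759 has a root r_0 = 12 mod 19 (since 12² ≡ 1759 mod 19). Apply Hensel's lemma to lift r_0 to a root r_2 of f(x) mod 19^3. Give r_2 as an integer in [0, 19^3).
r_2 = 4306 (mod 6859)

Hensel's recurrence: r_{i+1} = r_i − f(r_i)·(f′(r_i))^{-1} mod 19^{i+2}, with f′(x) = 2x. Iterate:
  r_0 = 12 (mod 19)
  r_1 = 335 (mod 361)
  r_2 = 4306 (mod 6859)
Final: r_2 = 4306, and one checks f(r_2) ≡ 0 mod 19^3.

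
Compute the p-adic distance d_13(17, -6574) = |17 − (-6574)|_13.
d_13(17, -6574) = 1/2197

Step 1 — x − y = 17 − (-6574) = 6591. Step 2 — v_13(6591) = 3 (factor: 6591 = (13^3 · 3); the sign does not affect v_p). Step 3 — |x − y|_13 = 13^{-3} = 1/2197.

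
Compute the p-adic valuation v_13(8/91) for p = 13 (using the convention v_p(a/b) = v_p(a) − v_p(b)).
v_13(8/91) = -1

Factor powers of 13 from the numerator and denominator of the reduced fraction: 8 = 13^0 · 8 and 91 = 13^1 · 7. Apply v_p(a/b) = v_p(a) − v_p(b): v_13(8/91) = 0 − 1 = -1.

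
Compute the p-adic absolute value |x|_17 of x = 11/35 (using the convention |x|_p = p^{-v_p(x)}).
|11/35|_17 = 1

Step 1 — compute v_17(x) by factoring powers of 17 out of the numerator and denominator: v_17(11/35) = 0. Step 2 — apply |x|_p = p^{-v_p(x)} = 17^{0} = 1.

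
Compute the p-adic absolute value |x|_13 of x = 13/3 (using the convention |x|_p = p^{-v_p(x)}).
|13/3|_13 = 1/13

Step 1 — compute v_13(x) by factoring powers of 13 out of the numerator and denominator: v_13(13/3) = 1. Step 2 — apply |x|_p = p^{-v_p(x)} = 13^{-1} = 1/13.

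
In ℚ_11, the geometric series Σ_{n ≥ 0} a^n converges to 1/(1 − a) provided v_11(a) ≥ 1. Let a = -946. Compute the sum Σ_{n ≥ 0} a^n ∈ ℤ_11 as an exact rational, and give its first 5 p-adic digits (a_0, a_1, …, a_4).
Σ a^n = 1/(1 − a) = 1/947;  first 5 digits = (1, 2, 7, 8, 3)

v_11(a) = 1 ≥ 1, so the series converges in ℤ_11 to 1/(1 − a) = 1/(1 − (-946)) = 1/947. Expand this rational in ℤ_11: compute digits iteratively via d_i = x_i mod 11, x_{i+1} = (x_i − d_i)/11. The first 5 digits are (1, 2, 7, 8, 3).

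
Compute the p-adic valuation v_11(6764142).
v_11(6764142) = 5

v_11(n) is the largest exponent k such that 11^k divides n. Factor out: 6764142 = 11^5 · 42. (Sign doesn't affect v_p.) So v_11(6764142) = 5.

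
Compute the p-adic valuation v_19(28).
v_19(28) = 0

v_19(n) is the largest exponent k such that 19^k divides n. Factor out: 28 = 19^0 · 28. (Sign doesn't affect v_p.) So v_19(28) = 0.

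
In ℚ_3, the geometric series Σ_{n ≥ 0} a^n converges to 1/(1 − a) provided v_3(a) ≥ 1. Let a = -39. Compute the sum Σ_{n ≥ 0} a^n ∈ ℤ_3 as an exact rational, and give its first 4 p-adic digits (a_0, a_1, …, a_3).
Σ a^n = 1/(1 − a) = 1/40;  first 4 digits = (1, 2, 2, 2)

v_3(a) = 1 ≥ 1, so the series converges in ℤ_3 to 1/(1 − a) = 1/(1 − (-39)) = 1/40. Expand this rational in ℤ_3: compute digits iteratively via d_i = x_i mod 3, x_{i+1} = (x_i − d_i)/3. The first 4 digits are (1, 2, 2, 2).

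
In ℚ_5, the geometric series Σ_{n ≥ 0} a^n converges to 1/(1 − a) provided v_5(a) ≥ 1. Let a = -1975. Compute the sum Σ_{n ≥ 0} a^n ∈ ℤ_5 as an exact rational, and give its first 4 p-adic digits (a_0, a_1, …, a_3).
Σ a^n = 1/(1 − a) = 1/1976;  first 4 digits = (1, 0, 1, 4)

v_5(a) = 2 ≥ 1, so the series converges in ℤ_5 to 1/(1 − a) = 1/(1 − (-1975)) = 1/1976. Expand this rational in ℤ_5: compute digits iteratively via d_i = x_i mod 5, x_{i+1} = (x_i − d_i)/5. The first 4 digits are (1, 0, 1, 4).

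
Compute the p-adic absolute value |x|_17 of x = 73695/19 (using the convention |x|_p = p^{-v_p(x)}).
|73695/19|_17 = 1/4913

Step 1 — compute v_17(x) by factoring powers of 17 out of the numerator and denominator: v_17(73695/19) = 3. Step 2 — apply |x|_p = p^{-v_p(x)} = 17^{-3} = 1/4913.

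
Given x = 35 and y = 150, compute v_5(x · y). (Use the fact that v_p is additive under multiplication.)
v_5(5250) = 3

v_p(x) = 1 (factor: 35 = 5^1 · 7); v_p(y) = 2 (factor: 150 = 5^2 · 6). Additivity: v_p(xy) = v_p(x) + v_p(y) = 1 + 2 = 3. (Direct check: xy = 5250 = 5^3 · (42).)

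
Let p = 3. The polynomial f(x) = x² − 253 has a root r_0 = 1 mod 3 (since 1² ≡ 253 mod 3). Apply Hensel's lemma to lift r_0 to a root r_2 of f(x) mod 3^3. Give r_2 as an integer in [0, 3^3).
r_2 = 19 (mod 27)

Hensel's recurrence: r_{i+1} = r_i − f(r_i)·(f′(r_i))^{-1} mod 3^{i+2}, with f′(x) = 2x. Iterate:
  r_0 = 1 (mod 3)
  r_1 = 1 (mod 9)
  r_2 = 19 (mod 27)
Final: r_2 = 19, and one checks f(r_2) ≡ 0 mod 3^3.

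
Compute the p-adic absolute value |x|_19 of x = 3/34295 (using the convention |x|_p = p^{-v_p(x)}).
|3/34295|_19 = 6859

Step 1 — compute v_19(x) by factoring powers of 19 out of the numerator and denominator: v_19(3/34295) = -3. Step 2 — apply |x|_p = p^{-v_p(x)} = 19^{3} = 6859.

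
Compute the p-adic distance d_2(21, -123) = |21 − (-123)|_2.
d_2(21, -123) = 1/16

Step 1 — x − y = 21 − (-123) = 144. Step 2 — v_2(144) = 4 (factor: 144 = (2^4 · 9); the sign does not affect v_p). Step 3 — |x − y|_2 = 2^{-4} = 1/16.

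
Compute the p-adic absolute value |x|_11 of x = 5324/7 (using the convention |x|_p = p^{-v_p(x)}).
|5324/7|_11 = 1/1331

Step 1 — compute v_11(x) by factoring powers of 11 out of the numerator and denominator: v_11(5324/7) = 3. Step 2 — apply |x|_p = p^{-v_p(x)} = 11^{-3} = 1/1331.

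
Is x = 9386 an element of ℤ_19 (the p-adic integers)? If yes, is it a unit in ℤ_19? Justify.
x ∈ ℤ_19 but not a unit; v_19(x) = 2 > 0

ℤ_19 = {x ∈ ℚ_19 : v_19(x) ≥ 0} and ℤ_19^× = {x ∈ ℤ_19 : v_19(x) = 0}. Here v_19(9386) = v_19(num) − v_19(den) = 2; compare against these criteria.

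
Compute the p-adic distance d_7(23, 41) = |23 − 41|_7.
d_7(23, 41) = 1

Step 1 — x − y = 23 − 41 = -18. Step 2 — v_7(-18) = 0 (factor: -18 = −(7^0 · 18); the sign does not affect v_p). Step 3 — |x − y|_7 = 7^{0} = 1.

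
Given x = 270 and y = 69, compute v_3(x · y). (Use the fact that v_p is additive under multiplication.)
v_3(18630) = 4

v_p(x) = 3 (factor: 270 = 3^3 · 10); v_p(y) = 1 (factor: 69 = 3^1 · 23). Additivity: v_p(xy) = v_p(x) + v_p(y) = 3 + 1 = 4. (Direct check: xy = 18630 = 3^4 · (230).)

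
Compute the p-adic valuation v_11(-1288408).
v_11(-1288408) = 5

v_11(n) is the largest exponent k such that 11^k divides n. Factor out: -1288408 = -11^5 · 8. (Sign doesn't affect v_p.) So v_11(-1288408) = 5.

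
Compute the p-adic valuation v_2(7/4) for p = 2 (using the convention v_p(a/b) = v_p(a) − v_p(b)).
v_2(7/4) = -2

Factor powers of 2 from the numerator and denominator of the reduced fraction: 7 = 2^0 · 7 and 4 = 2^2 · 1. Apply v_p(a/b) = v_p(a) − v_p(b): v_2(7/4) = 0 − 2 = -2.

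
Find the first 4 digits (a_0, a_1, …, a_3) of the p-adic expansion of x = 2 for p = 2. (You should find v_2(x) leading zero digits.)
(a_0, …, a_3) = (0, 1, 0, 0)

v_2(2) = 1, so a_0 = ... = a_0 = 0. Factor out: x = 2^1 · u with u = 1 a unit in ℤ_2. Expand u iteratively via a_{v+i} = u_i mod 2, u_{i+1} = (u_i − a_{v+i})/2:
  u_0 = 1;  a_1 = 1;  u_1 = (u_0 − 1)/2 = 0
  u_1 = 0;  a_2 = 0;  u_2 = (u_1 − 0)/2 = 0
  u_2 = 0;  a_3 = 0;  u_3 = (u_2 − 0)/2 = 0
Digits: (0, 1, 0, 0).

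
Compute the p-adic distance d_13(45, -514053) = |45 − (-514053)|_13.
d_13(45, -514053) = 1/28561

Step 1 — x − y = 45 − (-514053) = 514098. Step 2 — v_13(514098) = 4 (factor: 514098 = (13^4 · 18); the sign does not affect v_p). Step 3 — |x − y|_13 = 13^{-4} = 1/28561.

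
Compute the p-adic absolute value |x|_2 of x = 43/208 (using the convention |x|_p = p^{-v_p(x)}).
|43/208|_2 = 16

Step 1 — compute v_2(x) by factoring powers of 2 out of the numerator and denominator: v_2(43/208) = -4. Step 2 — apply |x|_p = p^{-v_p(x)} = 2^{4} = 16.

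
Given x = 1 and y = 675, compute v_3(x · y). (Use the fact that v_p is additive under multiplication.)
v_3(675) = 3

v_p(x) = 0 (factor: 1 = 3^0 · 1); v_p(y) = 3 (factor: 675 = 3^3 · 25). Additivity: v_p(xy) = v_p(x) + v_p(y) = 0 + 3 = 3. (Direct check: xy = 675 = 3^3 · (25).)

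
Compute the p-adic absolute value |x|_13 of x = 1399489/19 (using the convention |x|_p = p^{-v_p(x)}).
|1399489/19|_13 = 1/28561

Step 1 — compute v_13(x) by factoring powers of 13 out of the numerator and denominator: v_13(1399489/19) = 4. Step 2 — apply |x|_p = p^{-v_p(x)} = 13^{-4} = 1/28561.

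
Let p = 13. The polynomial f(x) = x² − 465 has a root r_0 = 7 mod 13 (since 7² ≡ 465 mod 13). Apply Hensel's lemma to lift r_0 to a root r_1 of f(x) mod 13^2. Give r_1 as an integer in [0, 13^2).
r_1 = 85 (mod 169)

Hensel's recurrence: r_{i+1} = r_i − f(r_i)·(f′(r_i))^{-1} mod 13^{i+2}, with f′(x) = 2x. Iterate:
  r_0 = 7 (mod 13)
  r_1 = 85 (mod 169)
Final: r_1 = 85, and one checks f(r_1) ≡ 0 mod 13^2.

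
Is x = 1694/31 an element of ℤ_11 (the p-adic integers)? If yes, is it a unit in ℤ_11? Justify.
x ∈ ℤ_11 but not a unit; v_11(x) = 2 > 0

ℤ_11 = {x ∈ ℚ_11 : v_11(x) ≥ 0} and ℤ_11^× = {x ∈ ℤ_11 : v_11(x) = 0}. Here v_11(1694/31) = v_11(num) − v_11(den) = 2; compare against these criteria.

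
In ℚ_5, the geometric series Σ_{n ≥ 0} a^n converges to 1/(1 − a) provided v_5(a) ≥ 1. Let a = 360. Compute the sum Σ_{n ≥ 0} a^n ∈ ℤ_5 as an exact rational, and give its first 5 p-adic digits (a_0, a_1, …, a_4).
Σ a^n = 1/(1 − a) = -1/359;  first 5 digits = (1, 2, 3, 2, 3)

v_5(a) = 1 ≥ 1, so the series converges in ℤ_5 to 1/(1 − a) = 1/(1 − 360) = -1/359. Expand this rational in ℤ_5: compute digits iteratively via d_i = x_i mod 5, x_{i+1} = (x_i − d_i)/5. The first 5 digits are (1, 2, 3, 2, 3).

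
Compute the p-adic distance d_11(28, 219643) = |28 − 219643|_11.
d_11(28, 219643) = 1/14641

Step 1 — x − y = 28 − 219643 = -219615. Step 2 — v_11(-219615) = 4 (factor: -219615 = −(11^4 · 15); the sign does not affect v_p). Step 3 — |x − y|_11 = 11^{-4} = 1/14641.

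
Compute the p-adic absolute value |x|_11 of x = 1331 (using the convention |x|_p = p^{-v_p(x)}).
|1331|_11 = 1/1331

Step 1 — compute v_11(x) by factoring powers of 11 out of the numerator and denominator: v_11(1331) = 3. Step 2 — apply |x|_p = p^{-v_p(x)} = 11^{-3} = 1/1331.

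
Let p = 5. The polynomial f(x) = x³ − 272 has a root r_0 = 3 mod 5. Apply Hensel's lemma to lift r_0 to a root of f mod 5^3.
r_2 = 113 (mod 125)

Hensel: r_{i+1} = r_i − f(r_i)/f′(r_i) mod 5^{i+2}, where f′(x) = 3x². Iterate:
  r_0 = 3 (mod 5)
  r_1 = 13 (mod 25)
  r_2 = 113 (mod 125)
Final: r = 113 with f(r) ≡ 0 mod 5^3.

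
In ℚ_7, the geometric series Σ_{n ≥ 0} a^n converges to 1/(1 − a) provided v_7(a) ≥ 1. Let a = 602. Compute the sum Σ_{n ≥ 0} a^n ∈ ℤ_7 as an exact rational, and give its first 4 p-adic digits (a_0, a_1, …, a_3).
Σ a^n = 1/(1 − a) = -1/601;  first 4 digits = (1, 2, 2, 2)

v_7(a) = 1 ≥ 1, so the series converges in ℤ_7 to 1/(1 − a) = 1/(1 − 602) = -1/601. Expand this rational in ℤ_7: compute digits iteratively via d_i = x_i mod 7, x_{i+1} = (x_i − d_i)/7. The first 4 digits are (1, 2, 2, 2).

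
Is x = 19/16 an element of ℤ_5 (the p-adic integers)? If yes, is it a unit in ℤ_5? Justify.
x ∈ ℤ_5^× (unit); v_5(x) = 0

ℤ_5 = {x ∈ ℚ_5 : v_5(x) ≥ 0} and ℤ_5^× = {x ∈ ℤ_5 : v_5(x) = 0}. Here v_5(19/16) = v_5(num) − v_5(den) = 0; compare against these criteria.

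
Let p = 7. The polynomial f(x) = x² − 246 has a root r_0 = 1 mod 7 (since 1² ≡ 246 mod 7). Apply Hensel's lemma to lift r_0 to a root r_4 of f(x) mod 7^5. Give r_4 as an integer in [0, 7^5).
r_4 = 15730 (mod 16807)

Hensel's recurrence: r_{i+1} = r_i − f(r_i)·(f′(r_i))^{-1} mod 7^{i+2}, with f′(x) = 2x. Iterate:
  r_0 = 1 (mod 7)
  r_1 = 1 (mod 49)
  r_2 = 295 (mod 343)
  r_3 = 1324 (mod 2401)
  r_4 = 15730 (mod 16807)
Final: r_4 = 15730, and one checks f(r_4) ≡ 0 mod 7^5.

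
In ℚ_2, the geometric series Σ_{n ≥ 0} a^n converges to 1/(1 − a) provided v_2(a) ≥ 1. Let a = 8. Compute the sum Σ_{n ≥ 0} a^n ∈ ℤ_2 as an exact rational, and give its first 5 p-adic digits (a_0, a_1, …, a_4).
Σ a^n = 1/(1 − a) = -1/7;  first 5 digits = (1, 0, 0, 1, 0)

v_2(a) = 3 ≥ 1, so the series converges in ℤ_2 to 1/(1 − a) = 1/(1 − 8) = -1/7. Expand this rational in ℤ_2: compute digits iteratively via d_i = x_i mod 2, x_{i+1} = (x_i − d_i)/2. The first 5 digits are (1, 0, 0, 1, 0).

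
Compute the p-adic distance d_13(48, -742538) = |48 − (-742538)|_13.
d_13(48, -742538) = 1/371293

Step 1 — x − y = 48 − (-742538) = 742586. Step 2 — v_13(742586) = 5 (factor: 742586 = (13^5 · 2); the sign does not affect v_p). Step 3 — |x − y|_13 = 13^{-5} = 1/371293.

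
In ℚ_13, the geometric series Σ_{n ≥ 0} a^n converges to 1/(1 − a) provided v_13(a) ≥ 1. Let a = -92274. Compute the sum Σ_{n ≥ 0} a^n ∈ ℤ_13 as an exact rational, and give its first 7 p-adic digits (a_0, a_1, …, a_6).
Σ a^n = 1/(1 − a) = 1/92275;  first 7 digits = (1, 0, 0, 10, 9, 12, 8)

v_13(a) = 3 ≥ 1, so the series converges in ℤ_13 to 1/(1 − a) = 1/(1 − (-92274)) = 1/92275. Expand this rational in ℤ_13: compute digits iteratively via d_i = x_i mod 13, x_{i+1} = (x_i − d_i)/13. The first 7 digits are (1, 0, 0, 10, 9, 12, 8).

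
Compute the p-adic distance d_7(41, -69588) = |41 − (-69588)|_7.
d_7(41, -69588) = 1/2401

Step 1 — x − y = 41 − (-69588) = 69629. Step 2 — v_7(69629) = 4 (factor: 69629 = (7^4 · 29); the sign does not affect v_p). Step 3 — |x − y|_7 = 7^{-4} = 1/2401.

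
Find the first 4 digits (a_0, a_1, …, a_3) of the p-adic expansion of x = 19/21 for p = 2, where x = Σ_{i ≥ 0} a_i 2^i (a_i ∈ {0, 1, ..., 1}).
(a_0, …, a_3) = (1, 1, 1, 0)

v_2(19/21) = 0 (numerator and denominator both coprime to 2), so x ∈ ℤ_2^×. Compute digits iteratively via a_i = x_i mod 2, x_{i+1} = (x_i − a_i)/2, with x_0 = x:
  x_0 = 19/21;  a_0 = 1;  x_1 = (x_0 − 1)/2 = -1/21
  x_1 = -1/21;  a_1 = 1;  x_2 = (x_1 − 1)/2 = -11/21
  x_2 = -11/21;  a_2 = 1;  x_3 = (x_2 − 1)/2 = -16/21
  x_3 = -16/21;  a_3 = 0;  x_4 = (x_3 − 0)/2 = -8/21
Digits: (1, 1, 1, 0).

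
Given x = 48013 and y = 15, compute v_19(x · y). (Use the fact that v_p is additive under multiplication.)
v_19(720195) = 3

v_p(x) = 3 (factor: 48013 = 19^3 · 7); v_p(y) = 0 (factor: 15 = 19^0 · 15). Additivity: v_p(xy) = v_p(x) + v_p(y) = 3 + 0 = 3. (Direct check: xy = 720195 = 19^3 · (105).)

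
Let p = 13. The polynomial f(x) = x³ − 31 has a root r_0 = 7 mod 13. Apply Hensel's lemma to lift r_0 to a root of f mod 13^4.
r_3 = 22406 (mod 28561)

Hensel: r_{i+1} = r_i − f(r_i)/f′(r_i) mod 13^{i+2}, where f′(x) = 3x². Iterate:
  r_0 = 7 (mod 13)
  r_1 = 98 (mod 169)
  r_2 = 436 (mod 2197)
  r_3 = 22406 (mod 28561)
Final: r = 22406 with f(r) ≡ 0 mod 13^4.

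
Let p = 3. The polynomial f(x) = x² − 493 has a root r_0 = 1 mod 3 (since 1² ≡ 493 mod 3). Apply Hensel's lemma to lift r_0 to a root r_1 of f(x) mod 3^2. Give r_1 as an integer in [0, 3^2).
r_1 = 4 (mod 9)

Hensel's recurrence: r_{i+1} = r_i − f(r_i)·(f′(r_i))^{-1} mod 3^{i+2}, with f′(x) = 2x. Iterate:
  r_0 = 1 (mod 3)
  r_1 = 4 (mod 9)
Final: r_1 = 4, and one checks f(r_1) ≡ 0 mod 3^2.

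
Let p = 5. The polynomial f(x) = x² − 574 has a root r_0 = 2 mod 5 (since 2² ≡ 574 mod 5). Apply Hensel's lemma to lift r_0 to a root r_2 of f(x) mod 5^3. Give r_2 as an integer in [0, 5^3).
r_2 = 107 (mod 125)

Hensel's recurrence: r_{i+1} = r_i − f(r_i)·(f′(r_i))^{-1} mod 5^{i+2}, with f′(x) = 2x. Iterate:
  r_0 = 2 (mod 5)
  r_1 = 7 (mod 25)
  r_2 = 107 (mod 125)
Final: r_2 = 107, and one checks f(r_2) ≡ 0 mod 5^3.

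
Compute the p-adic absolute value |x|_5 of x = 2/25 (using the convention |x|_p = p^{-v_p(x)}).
|2/25|_5 = 25

Step 1 — compute v_5(x) by factoring powers of 5 out of the numerator and denominator: v_5(2/25) = -2. Step 2 — apply |x|_p = p^{-v_p(x)} = 5^{2} = 25.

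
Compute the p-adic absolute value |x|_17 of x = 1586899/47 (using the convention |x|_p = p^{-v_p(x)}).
|1586899/47|_17 = 1/83521

Step 1 — compute v_17(x) by factoring powers of 17 out of the numerator and denominator: v_17(1586899/47) = 4. Step 2 — apply |x|_p = p^{-v_p(x)} = 17^{-4} = 1/83521.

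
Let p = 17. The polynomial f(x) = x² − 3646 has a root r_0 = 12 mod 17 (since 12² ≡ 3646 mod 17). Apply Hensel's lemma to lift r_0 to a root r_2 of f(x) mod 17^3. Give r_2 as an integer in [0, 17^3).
r_2 = 182 (mod 4913)

Hensel's recurrence: r_{i+1} = r_i − f(r_i)·(f′(r_i))^{-1} mod 17^{i+2}, with f′(x) = 2x. Iterate:
  r_0 = 12 (mod 17)
  r_1 = 182 (mod 289)
  r_2 = 182 (mod 4913)
Final: r_2 = 182, and one checks f(r_2) ≡ 0 mod 17^3.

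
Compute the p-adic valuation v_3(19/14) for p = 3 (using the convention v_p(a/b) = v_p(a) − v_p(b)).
v_3(19/14) = 0

Factor powers of 3 from the numerator and denominator of the reduced fraction: 19 = 3^0 · 19 and 14 = 3^0 · 14. Apply v_p(a/b) = v_p(a) − v_p(b): v_3(19/14) = 0 − 0 = 0.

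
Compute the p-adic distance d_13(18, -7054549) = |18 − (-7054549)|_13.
d_13(18, -7054549) = 1/371293

Step 1 — x − y = 18 − (-7054549) = 7054567. Step 2 — v_13(7054567) = 5 (factor: 7054567 = (13^5 · 19); the sign does not affect v_p). Step 3 — |x − y|_13 = 13^{-5} = 1/371293.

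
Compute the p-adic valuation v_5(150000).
v_5(150000) = 5

v_5(n) is the largest exponent k such that 5^k divides n. Factor out: 150000 = 5^5 · 48. (Sign doesn't affect v_p.) So v_5(150000) = 5.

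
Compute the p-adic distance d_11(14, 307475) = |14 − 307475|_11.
d_11(14, 307475) = 1/14641

Step 1 — x − y = 14 − 307475 = -307461. Step 2 — v_11(-307461) = 4 (factor: -307461 = −(11^4 · 21); the sign does not affect v_p). Step 3 — |x − y|_11 = 11^{-4} = 1/14641.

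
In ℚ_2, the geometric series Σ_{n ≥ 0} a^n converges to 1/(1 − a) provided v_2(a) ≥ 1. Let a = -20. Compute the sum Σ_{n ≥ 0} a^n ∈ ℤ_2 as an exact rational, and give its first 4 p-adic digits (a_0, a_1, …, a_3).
Σ a^n = 1/(1 − a) = 1/21;  first 4 digits = (1, 0, 1, 1)

v_2(a) = 2 ≥ 1, so the series converges in ℤ_2 to 1/(1 − a) = 1/(1 − (-20)) = 1/21. Expand this rational in ℤ_2: compute digits iteratively via d_i = x_i mod 2, x_{i+1} = (x_i − d_i)/2. The first 4 digits are (1, 0, 1, 1).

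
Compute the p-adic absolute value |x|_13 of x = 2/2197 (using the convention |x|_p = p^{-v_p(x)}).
|2/2197|_13 = 2197

Step 1 — compute v_13(x) by factoring powers of 13 out of the numerator and denominator: v_13(2/2197) = -3. Step 2 — apply |x|_p = p^{-v_p(x)} = 13^{3} = 2197.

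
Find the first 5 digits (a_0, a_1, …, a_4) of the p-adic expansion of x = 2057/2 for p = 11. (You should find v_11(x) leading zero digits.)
(a_0, …, a_4) = (0, 0, 3, 6, 5)

v_11(2057/2) = 2, so a_0 = ... = a_1 = 0. Factor out: x = 11^2 · u with u = 17/2 a unit in ℤ_11. Expand u iteratively via a_{v+i} = u_i mod 11, u_{i+1} = (u_i − a_{v+i})/11:
  u_0 = 17/2;  a_2 = 3;  u_1 = (u_0 − 3)/11 = 1/2
  u_1 = 1/2;  a_3 = 6;  u_2 = (u_1 − 6)/11 = -1/2
  u_2 = -1/2;  a_4 = 5;  u_3 = (u_2 − 5)/11 = -1/2
Digits: (0, 0, 3, 6, 5).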